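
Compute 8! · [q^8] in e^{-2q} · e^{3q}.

The EGF product rule gives c_8 = Σ_{k_1+k_2=8} C(8; k_1,k_2) · ∏ g_i(k_i), where e^{-2q} gives (-2)^k; e^{3q} gives (3)^k.
g_1(k) for k = 0…8: 1, -2, 4, -8, 16, -32, 64, -128, 256.
g_2(k) for k = 0…8: 1, 3, 9, 27, 81, 243, 729, 2187, 6561.
c_8 = Σ_k C(8,k)·g_1(k)·g_2(8−k) = 1·1·6561 + 8·(-2)·2187 + 28·4·729 + 56·(-8)·243 + 70·16·81 + 56·(-32)·27 + 28·64·9 + 8·(-128)·3 + 1·256·1 = 6561 − 34992 + 81648 − 108864 + 90720 − 48384 + 16128 − 3072 + 256 = 1.

1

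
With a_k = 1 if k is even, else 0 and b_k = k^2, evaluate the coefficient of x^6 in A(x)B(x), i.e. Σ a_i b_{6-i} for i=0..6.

This is [x^6] in the product of the two ordinary generating functions.
Σ = 1·36 + 0·25 + 1·16 + 0·9 + 1·4 + 0·1 + 1·0 = 56.

56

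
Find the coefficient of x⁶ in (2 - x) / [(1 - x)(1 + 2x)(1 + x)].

Partial fractions give a closed form: a_n = (1/6)·1^n + (10/3)·(-2)^n + (-3/2)·(-1)^n.
At n = 6: a_6 = 212.

212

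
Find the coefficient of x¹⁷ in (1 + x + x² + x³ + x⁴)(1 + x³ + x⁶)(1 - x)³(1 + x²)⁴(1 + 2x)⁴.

(1 + x + x² + x³ + x⁴) has coefficients 1,1,1,1,1 for degrees 0…4.
(1 + x³ + x⁶) has coefficients 1,0,0,1,0,0,1,0,0,0,0,0,0,0,0,0,0,0 for degrees 0…17.
Multiplying by (1 - x)³ gives running coefficients 1,-3,3,0,-3,3,0,-3,3,-1,0,0,0,0,0,0,0,0 for degrees 0…17.
Multiplying by (1 + x²)⁴ gives running coefficients 1,-3,7,-12,15,-15,10,-3,-2,2,3,-10,15,-15,12,-7,3,-1 for degrees 0…17.
Finally multiplying by (1 + 2x)⁴, the product of all factors after the first has coefficients 1,5,7,4,7,-7,-22,5,-26,-6,35,-50,39,-7,-20,49,-5,-1 for degrees 0…17.
[x¹⁷] = 1·(-1) + 1·(-5) + 1·49 + 1·(-20) + 1·(-7) = 16.

16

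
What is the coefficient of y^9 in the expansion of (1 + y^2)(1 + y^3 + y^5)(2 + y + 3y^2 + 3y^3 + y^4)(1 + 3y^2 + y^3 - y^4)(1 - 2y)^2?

(1 + y^2) has coefficients 1,0,1 for degrees 0…2.
(1 + y^3 + y^5) has coefficients 1,0,0,1,0,1,0,0,0,0 for degrees 0…9.
Multiplying by (2 + y + 3y^2 + 3y^3 + y^4) gives running coefficients 2,1,3,5,2,5,4,4,3,1 for degrees 0…9.
Multiplying by (1 + 3y^2 + y^3 - y^4) gives running coefficients 2,1,9,10,10,22,12,16,18,12 for degrees 0…9.
Finally multiplying by (1 - 2y)^2, the product of all factors after the first has coefficients 2,-7,13,-22,6,22,-36,56,2,4 for degrees 0…9.
[y^9] = 1·4 + 1·56 = 60.

60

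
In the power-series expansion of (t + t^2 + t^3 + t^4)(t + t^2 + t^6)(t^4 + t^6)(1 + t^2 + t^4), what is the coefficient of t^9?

6

(t + t^2 + t^3 + t^4) has coefficients 0,1,1,1,1 for degrees 0…4.
(t + t^2 + t^6) has coefficients 0,1,1,0,0,0,1,0,0,0 for degrees 0…9.
Multiplying by (t^4 + t^6) gives running coefficients 0,0,0,0,0,1,1,1,1,0 for degrees 0…9.
Finally multiplying by (1 + t^2 + t^4), the product of all factors after the first has coefficients 0,0,0,0,0,1,1,2,2,2 for degrees 0…9.
[t^9] = 1·2 + 1·2 + 1·1 + 1·1 = 6.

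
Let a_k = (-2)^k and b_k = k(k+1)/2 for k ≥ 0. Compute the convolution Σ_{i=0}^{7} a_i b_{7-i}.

Write out a_i and b_{7-i} for i = 0,…,7 and sum the products.
Σ = 1·28 − 2·21 + 4·15 − 8·10 + 16·6 − 32·3 + 64·1 − 128·0 = 30.

30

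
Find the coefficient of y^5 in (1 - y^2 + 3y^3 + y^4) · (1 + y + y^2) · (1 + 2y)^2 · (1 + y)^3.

(1 - y^2 + 3y^3 + y^4) has coefficients 1,0,-1,3,1 for degrees 0…4.
(1 + y + y^2) has coefficients 1,1,1,0,0,0 for degrees 0…5.
Multiplying by (1 + 2y)^2 gives running coefficients 1,5,9,8,4,0 for degrees 0…5.
Finally multiplying by (1 + y)^3, the product of all factors after the first has coefficients 1,8,27,51,60,45 for degrees 0…5.
[y^5] = 1·45 − 1·51 + 3·27 + 1·8 = 83.

83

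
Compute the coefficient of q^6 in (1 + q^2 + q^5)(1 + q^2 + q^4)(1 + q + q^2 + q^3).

(1 + q^2 + q^5) has coefficients 1,0,1,0,0,1 for degrees 0…5.
(1 + q^2 + q^4) has coefficients 1,0,1,0,1,0,0 for degrees 0…6.
Finally multiplying by (1 + q + q^2 + q^3), the product of all factors after the first has coefficients 1,1,2,2,2,2,1 for degrees 0…6.
[q^6] = 1·1 + 1·2 + 1·1 = 4.

4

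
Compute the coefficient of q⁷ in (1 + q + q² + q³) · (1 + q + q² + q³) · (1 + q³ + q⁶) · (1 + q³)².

17

(1 + q + q² + q³) has coefficients 1,1,1,1 for degrees 0…3.
(1 + q + q² + q³) has coefficients 1,1,1,1,0,0,0,0 for degrees 0…7.
Multiplying by (1 + q³ + q⁶) gives running coefficients 1,1,1,2,1,1,2,1 for degrees 0…7.
Finally multiplying by (1 + q³)², the product of all factors after the first has coefficients 1,1,1,4,3,3,7,4 for degrees 0…7.
[q⁷] = 1·4 + 1·7 + 1·3 + 1·3 = 17.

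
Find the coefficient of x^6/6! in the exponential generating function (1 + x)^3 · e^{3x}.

The EGF product rule gives c_6 = Σ_{k_1+k_2=6} C(6; k_1,k_2) · ∏ g_i(k_i), where (1+x)^3 gives the falling factorial (3)_k; e^{3x} gives (3)^k.
g_1(k) for k = 0…6: 1, 3, 6, 6, 0, 0, 0.
g_2(k) for k = 0…6: 1, 3, 9, 27, 81, 243, 729.
c_6 = Σ_k C(6,k)·g_1(k)·g_2(6−k) = 1·1·729 + 6·3·243 + 15·6·81 + 20·6·27 = 729 + 4374 + 7290 + 3240 = 15633.

15633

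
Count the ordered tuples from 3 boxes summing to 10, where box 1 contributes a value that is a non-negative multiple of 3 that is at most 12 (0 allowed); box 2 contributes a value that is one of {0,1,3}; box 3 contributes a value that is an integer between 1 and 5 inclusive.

5

The generating function for the choices is (1 + x^3 + x^6 + x^9 + x^12)·(1 + x + x^3)·(x + x^2 + x^3 + x^4 + x^5); the count is [x^10].
(1 + x^3 + x^6 + x^9 + x^12) has coefficients 1,0,0,1,0,0,1,0,0,1,0 for degrees 0…10.
(1 + x + x^3) has coefficients 1,1,0,1,0,0,0,0,0,0,0 for degrees 0…10.
Finally multiplying by (x + x^2 + x^3 + x^4 + x^5), the product of all factors after the first has coefficients 0,1,2,2,3,3,2,1,1,0,0 for degrees 0…10.
[x^10] = 1·0 + 1·1 + 1·3 + 1·1 = 5.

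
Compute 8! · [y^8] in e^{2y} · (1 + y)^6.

1081600

The EGF product rule gives c_8 = Σ_{k_1+k_2=8} C(8; k_1,k_2) · ∏ g_i(k_i), where e^{2y} gives (2)^k; (1+y)^6 gives the falling factorial (6)_k.
g_1(k) for k = 0…8: 1, 2, 4, 8, 16, 32, 64, 128, 256.
g_2(k) for k = 0…8: 1, 6, 30, 120, 360, 720, 720, 0, 0.
c_8 = Σ_k C(8,k)·g_1(k)·g_2(8−k) = 28·4·720 + 56·8·720 + 70·16·360 + 56·32·120 + 28·64·30 + 8·128·6 + 1·256·1 = 80640 + 322560 + 403200 + 215040 + 53760 + 6144 + 256 = 1081600.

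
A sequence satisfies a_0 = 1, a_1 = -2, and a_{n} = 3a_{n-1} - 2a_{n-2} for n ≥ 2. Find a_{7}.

The ordinary generating function has denominator 1 - 3z + 2z^2.
Iterating the recurrence: a_0,…,a_{7} = 1, -2, -8, -20, -44, -92, -188, -380.

-380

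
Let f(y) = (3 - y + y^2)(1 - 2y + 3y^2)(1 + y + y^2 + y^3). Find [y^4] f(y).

(3 - y + y^2) has coefficients 3,-1,1 for degrees 0…2.
(1 - 2y + 3y^2) has coefficients 1,-2,3,0,0 for degrees 0…4.
Finally multiplying by (1 + y + y^2 + y^3), the product of all factors after the first has coefficients 1,-1,2,2,1 for degrees 0…4.
[y^4] = 3·1 − 1·2 + 1·2 = 3.

3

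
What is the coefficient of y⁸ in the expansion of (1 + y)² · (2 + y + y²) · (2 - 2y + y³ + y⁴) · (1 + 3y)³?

469

(1 + y)² has coefficients 1,2,1 for degrees 0…2.
(2 + y + y²) has coefficients 2,1,1,0,0,0,0,0,0 for degrees 0…8.
Multiplying by (2 - 2y + y³ + y⁴) gives running coefficients 4,-2,0,0,3,2,1,0,0 for degrees 0…8.
Finally multiplying by (1 + 3y)³, the product of all factors after the first has coefficients 4,34,90,54,-51,29,100,144,81 for degrees 0…8.
[y⁸] = 1·81 + 2·144 + 1·100 = 469.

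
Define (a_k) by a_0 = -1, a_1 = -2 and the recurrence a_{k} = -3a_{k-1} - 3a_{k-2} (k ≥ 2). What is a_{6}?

The ordinary generating function has denominator 1 + 3x + 3x^2.
Iterating the recurrence: a_0,…,a_{6} = -1, -2, 9, -21, 36, -45, 27.

27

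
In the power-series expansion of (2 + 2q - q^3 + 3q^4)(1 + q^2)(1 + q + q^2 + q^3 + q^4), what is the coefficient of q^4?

10

(2 + 2q - q^3 + 3q^4) has coefficients 2,2,0,-1,3 for degrees 0…4.
(1 + q^2) has coefficients 1,0,1,0,0 for degrees 0…4.
Finally multiplying by (1 + q + q^2 + q^3 + q^4), the product of all factors after the first has coefficients 1,1,2,2,2 for degrees 0…4.
[q^4] = 2·2 + 2·2 − 1·1 + 3·1 = 10.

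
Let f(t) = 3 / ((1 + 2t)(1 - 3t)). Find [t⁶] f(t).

Partial fractions give a closed form: a_n = (6/5)·(-2)^n + (9/5)·3^n.
At n = 6: a_6 = 1389.

1389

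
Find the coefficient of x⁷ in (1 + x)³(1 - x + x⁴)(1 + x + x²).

7

(1 + x)³ has coefficients 1,3,3,1 for degrees 0…3.
(1 - x + x⁴) has coefficients 1,-1,0,0,1,0,0,0 for degrees 0…7.
Finally multiplying by (1 + x + x²), the product of all factors after the first has coefficients 1,0,0,-1,1,1,1,0 for degrees 0…7.
[x⁷] = 1·0 + 3·1 + 3·1 + 1·1 = 7.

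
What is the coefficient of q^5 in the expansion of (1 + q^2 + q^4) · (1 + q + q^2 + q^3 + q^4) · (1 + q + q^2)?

7

(1 + q^2 + q^4) has coefficients 1,0,1,0,1 for degrees 0…4.
(1 + q + q^2 + q^3 + q^4) has coefficients 1,1,1,1,1,0 for degrees 0…5.
Finally multiplying by (1 + q + q^2), the product of all factors after the first has coefficients 1,2,3,3,3,2 for degrees 0…5.
[q^5] = 1·2 + 1·3 + 1·2 = 7.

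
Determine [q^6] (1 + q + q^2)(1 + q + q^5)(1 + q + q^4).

4

(1 + q + q^2) has coefficients 1,1,1 for degrees 0…2.
(1 + q + q^5) has coefficients 1,1,0,0,0,1,0 for degrees 0…6.
Finally multiplying by (1 + q + q^4), the product of all factors after the first has coefficients 1,2,1,0,1,2,1 for degrees 0…6.
[q^6] = 1·1 + 1·2 + 1·1 = 4.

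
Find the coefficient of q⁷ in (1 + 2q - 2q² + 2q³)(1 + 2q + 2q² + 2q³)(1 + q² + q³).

(1 + 2q - 2q² + 2q³) has coefficients 1,2,-2,2 for degrees 0…3.
(1 + 2q + 2q² + 2q³) has coefficients 1,2,2,2,0,0,0,0 for degrees 0…7.
Finally multiplying by (1 + q² + q³), the product of all factors after the first has coefficients 1,2,3,5,4,4,2,0 for degrees 0…7.
[q⁷] = 1·0 + 2·2 − 2·4 + 2·4 = 4.

4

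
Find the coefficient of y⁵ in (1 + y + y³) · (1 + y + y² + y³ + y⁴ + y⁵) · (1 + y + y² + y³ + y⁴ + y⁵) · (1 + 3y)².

(1 + y + y³) has coefficients 1,1,0,1 for degrees 0…3.
(1 + y + y² + y³ + y⁴ + y⁵) has coefficients 1,1,1,1,1,1 for degrees 0…5.
Multiplying by (1 + y + y² + y³ + y⁴ + y⁵) gives running coefficients 1,2,3,4,5,6 for degrees 0…5.
Finally multiplying by (1 + 3y)², the product of all factors after the first has coefficients 1,8,24,40,56,72 for degrees 0…5.
[y⁵] = 1·72 + 1·56 + 1·24 = 152.

152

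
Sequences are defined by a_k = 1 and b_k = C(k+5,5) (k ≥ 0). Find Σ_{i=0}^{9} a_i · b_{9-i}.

Write out a_i and b_{9-i} for i = 0,…,9 and sum the products.
Σ = 1·2002 + 1·1287 + 1·792 + 1·462 + 1·252 + 1·126 + 1·56 + 1·21 + 1·6 + 1·1 = 5005.

5005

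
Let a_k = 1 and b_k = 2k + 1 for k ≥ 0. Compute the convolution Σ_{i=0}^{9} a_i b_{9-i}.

The convolution is the t^9 coefficient of A(t)B(t).
Σ = 1·19 + 1·17 + 1·15 + 1·13 + 1·11 + 1·9 + 1·7 + 1·5 + 1·3 + 1·1 = 100.

100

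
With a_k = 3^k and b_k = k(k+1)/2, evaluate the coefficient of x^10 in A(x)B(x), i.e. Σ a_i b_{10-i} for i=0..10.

Write out a_i and b_{10-i} for i = 0,…,10 and sum the products.
Σ = 1·55 + 3·45 + 9·36 + 27·28 + 81·21 + 243·15 + 729·10 + 2187·6 + 6561·3 + 19683·1 + 59049·0 = 66394.

66394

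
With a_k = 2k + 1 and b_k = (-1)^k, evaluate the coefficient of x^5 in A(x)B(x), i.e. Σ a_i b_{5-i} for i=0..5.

The convolution is the x^5 coefficient of A(x)B(x).
Σ = 1·(-1) + 3·1 + 5·(-1) + 7·1 + 9·(-1) + 11·1 = 6.

6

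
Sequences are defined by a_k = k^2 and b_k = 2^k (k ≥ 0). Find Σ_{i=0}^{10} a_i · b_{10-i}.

Write out a_i and b_{10-i} for i = 0,…,10 and sum the products.
Σ = 0·1024 + 1·512 + 4·256 + 9·128 + 16·64 + 25·32 + 36·16 + 49·8 + 64·4 + 81·2 + 100·1 = 5998.

5998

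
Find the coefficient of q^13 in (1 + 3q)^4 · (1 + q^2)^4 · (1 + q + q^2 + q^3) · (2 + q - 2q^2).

-1121

(1 + 3q)^4 has coefficients 1,12,54,108,81 for degrees 0…4.
(1 + q^2)^4 has coefficients 1,0,4,0,6,0,4,0,1,0,0,0,0,0 for degrees 0…13.
Multiplying by (1 + q + q^2 + q^3) gives running coefficients 1,1,5,5,10,10,10,10,5,5,1,1,0,0 for degrees 0…13.
Finally multiplying by (2 + q - 2q^2), the product of all factors after the first has coefficients 2,3,9,13,15,20,10,10,0,-5,-3,-7,-1,-2 for degrees 0…13.
[q^13] = 1·(-2) + 12·(-1) + 54·(-7) + 108·(-3) + 81·(-5) = -1121.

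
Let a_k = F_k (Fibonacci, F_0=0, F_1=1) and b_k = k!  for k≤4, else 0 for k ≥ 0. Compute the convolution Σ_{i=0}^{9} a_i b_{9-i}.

This is [x^9] in the product of the two ordinary generating functions.
Σ = 0·0 + 1·0 + 1·0 + 2·0 + 3·0 + 5·24 + 8·6 + 13·2 + 21·1 + 34·1 = 249.

249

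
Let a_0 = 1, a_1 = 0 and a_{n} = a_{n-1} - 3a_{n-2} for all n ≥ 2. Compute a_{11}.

-93

The ordinary generating function has denominator 1 - y + 3y^2.
Iterating the recurrence: a_0,…,a_{11} = 1, 0, -3, -3, 6, 15, -3, -48, -39, 105, 222, -93.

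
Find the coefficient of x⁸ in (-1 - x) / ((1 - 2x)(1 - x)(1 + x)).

-511

The denominator gives the recurrence a_n = 2a_(n−1) + a_(n−2) − 2a_(n−3) for n ≥ 3; the numerator fixes a_0 = -1, a_1 = -3, a_2 = -7.
Iterating: -1, -3, -7, -15, -31, -63, -127, -255, -511, so a_8 = -511.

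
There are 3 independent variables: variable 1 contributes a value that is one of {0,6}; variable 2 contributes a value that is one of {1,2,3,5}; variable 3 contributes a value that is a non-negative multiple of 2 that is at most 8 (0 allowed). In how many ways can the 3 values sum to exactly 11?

5

The generating function for the choices is (1 + z^6)·(z + z^2 + z^3 + z^5)·(1 + z^2 + z^4 + z^6 + z^8); the count is [z^11].
(1 + z^6) has coefficients 1,0,0,0,0,0,1 for degrees 0…6.
(z + z^2 + z^3 + z^5) has coefficients 0,1,1,1,0,1,0,0,0,0,0,0 for degrees 0…11.
Finally multiplying by (1 + z^2 + z^4 + z^6 + z^8), the product of all factors after the first has coefficients 0,1,1,2,1,3,1,3,1,3,1,2 for degrees 0…11.
[z^11] = 1·2 + 1·3 = 5.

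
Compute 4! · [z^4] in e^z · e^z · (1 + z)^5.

The EGF product rule gives c_4 = Σ_{k_1+k_2+k_3=4} C(4; k_1,k_2,k_3) · ∏ g_i(k_i), where e^z gives (1)^k; e^z gives (1)^k; (1+z)^5 gives the falling factorial (5)_k.
g_1(k) for k = 0…4: 1, 1, 1, 1, 1.
g_2(k) for k = 0…4: 1, 1, 1, 1, 1.
g_3(k) for k = 0…4: 1, 5, 20, 60, 120.
First combine the last two factors: h(k) = Σ_j C(k,j)·g_2(j)·g_3(k−j) for k = 0…4: 1, 6, 31, 136, 501.
c_4 = Σ_k C(4,k)·g_1(k)·h(4−k) = 1·1·501 + 4·1·136 + 6·1·31 + 4·1·6 + 1·1·1 = 501 + 544 + 186 + 24 + 1 = 1256.

1256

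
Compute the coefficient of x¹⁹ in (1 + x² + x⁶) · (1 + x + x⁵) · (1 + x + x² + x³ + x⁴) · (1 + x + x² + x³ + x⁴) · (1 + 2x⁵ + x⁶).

31

(1 + x² + x⁶) has coefficients 1,0,1,0,0,0,1 for degrees 0…6.
(1 + x + x⁵) has coefficients 1,1,0,0,0,1,0,0,0,0,0,0,0,0,0,0,0,0,0,0 for degrees 0…19.
Multiplying by (1 + x + x² + x³ + x⁴) gives running coefficients 1,2,2,2,2,2,1,1,1,1,0,0,0,0,0,0,0,0,0,0 for degrees 0…19.
Multiplying by (1 + x + x² + x³ + x⁴) gives running coefficients 1,3,5,7,9,10,9,8,7,6,4,3,2,1,0,0,0,0,0,0 for degrees 0…19.
Finally multiplying by (1 + 2x⁵ + x⁶), the product of all factors after the first has coefficients 1,3,5,7,9,12,16,21,26,31,33,31,27,23,19,14,10,7,4,1 for degrees 0…19.
[x¹⁹] = 1·1 + 1·7 + 1·23 = 31.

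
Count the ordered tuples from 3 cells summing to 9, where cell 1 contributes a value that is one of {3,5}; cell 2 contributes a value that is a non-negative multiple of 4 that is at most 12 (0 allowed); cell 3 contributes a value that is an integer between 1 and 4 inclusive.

2

The generating function for the choices is (z³ + z⁵)·(1 + z⁴ + z⁸ + z¹²)·(z + z² + z³ + z⁴); the count is [z⁹].
(z³ + z⁵) has coefficients 0,0,0,1,0,1 for degrees 0…5.
(1 + z⁴ + z⁸ + z¹²) has coefficients 1,0,0,0,1,0,0,0,1,0 for degrees 0…9.
Finally multiplying by (z + z² + z³ + z⁴), the product of all factors after the first has coefficients 0,1,1,1,1,1,1,1,1,1 for degrees 0…9.
[z⁹] = 1·1 + 1·1 = 2.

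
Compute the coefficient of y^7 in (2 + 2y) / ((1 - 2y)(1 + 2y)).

128

Partial fractions give a closed form: a_n = (3/2)·2^n + (1/2)·(-2)^n.
At n = 7: a_7 = 128.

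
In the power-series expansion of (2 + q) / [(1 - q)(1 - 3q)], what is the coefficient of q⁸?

22962

Partial fractions give a closed form: a_n = (-3/2)·1^n + (7/2)·3^n.
At n = 8: a_8 = 22962.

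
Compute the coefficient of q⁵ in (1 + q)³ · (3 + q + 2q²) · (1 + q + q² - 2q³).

(1 + q)³ has coefficients 1,3,3,1 for degrees 0…3.
(3 + q + 2q²) has coefficients 3,1,2,0,0,0 for degrees 0…5.
Finally multiplying by (1 + q + q² - 2q³), the product of all factors after the first has coefficients 3,4,6,-3,0,-4 for degrees 0…5.
[q⁵] = 1·(-4) + 3·0 + 3·(-3) + 1·6 = -7.

-7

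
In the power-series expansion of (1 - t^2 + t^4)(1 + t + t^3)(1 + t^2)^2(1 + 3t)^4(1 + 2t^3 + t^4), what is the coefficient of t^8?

1038

(1 - t^2 + t^4) has coefficients 1,0,-1,0,1 for degrees 0…4.
(1 + t + t^3) has coefficients 1,1,0,1,0,0,0,0,0 for degrees 0…8.
Multiplying by (1 + t^2)^2 gives running coefficients 1,1,2,3,1,3,0,1,0 for degrees 0…8.
Multiplying by (1 + 3t)^4 gives running coefficients 1,13,68,189,334,474,576,514,417 for degrees 0…8.
Finally multiplying by (1 + 2t^3 + t^4), the product of all factors after the first has coefficients 1,13,68,191,361,623,1022,1371,1699 for degrees 0…8.
[t^8] = 1·1699 − 1·1022 + 1·361 = 1038.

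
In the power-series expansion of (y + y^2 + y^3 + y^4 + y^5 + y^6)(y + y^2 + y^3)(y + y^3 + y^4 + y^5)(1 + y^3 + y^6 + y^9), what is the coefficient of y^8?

(y + y^2 + y^3 + y^4 + y^5 + y^6) has coefficients 0,1,1,1,1,1,1 for degrees 0…6.
(y + y^2 + y^3) has coefficients 0,1,1,1,0,0,0,0,0 for degrees 0…8.
Multiplying by (y + y^3 + y^4 + y^5) gives running coefficients 0,0,1,1,2,2,3,2,1 for degrees 0…8.
Finally multiplying by (1 + y^3 + y^6 + y^9), the product of all factors after the first has coefficients 0,0,1,1,2,3,4,4,4 for degrees 0…8.
[y^8] = 1·4 + 1·4 + 1·3 + 1·2 + 1·1 + 1·1 = 15.

15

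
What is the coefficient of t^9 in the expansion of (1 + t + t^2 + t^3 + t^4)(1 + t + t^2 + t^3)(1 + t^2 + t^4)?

4

(1 + t + t^2 + t^3 + t^4) has coefficients 1,1,1,1,1 for degrees 0…4.
(1 + t + t^2 + t^3) has coefficients 1,1,1,1,0,0,0,0,0,0 for degrees 0…9.
Finally multiplying by (1 + t^2 + t^4), the product of all factors after the first has coefficients 1,1,2,2,2,2,1,1,0,0 for degrees 0…9.
[t^9] = 1·0 + 1·0 + 1·1 + 1·1 + 1·2 = 4.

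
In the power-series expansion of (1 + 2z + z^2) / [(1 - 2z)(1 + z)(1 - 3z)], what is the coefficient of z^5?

Partial fractions give a closed form: a_n = (-3)·2^n + (4)·3^n.
At n = 5: a_5 = 876.

876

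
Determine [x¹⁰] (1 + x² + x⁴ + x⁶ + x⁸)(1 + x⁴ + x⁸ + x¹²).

(1 + x² + x⁴ + x⁶ + x⁸) has coefficients 1,0,1,0,1,0,1,0,1 for degrees 0…8.
(1 + x⁴ + x⁸ + x¹²) has coefficients 1,0,0,0,1,0,0,0,1,0,0 for degrees 0…10.
[x¹⁰] = 1·0 + 1·1 + 1·0 + 1·1 + 1·0 = 2.

2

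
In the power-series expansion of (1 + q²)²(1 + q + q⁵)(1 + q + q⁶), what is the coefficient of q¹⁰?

(1 + q²)² has coefficients 1,0,2,0,1 for degrees 0…4.
(1 + q + q⁵) has coefficients 1,1,0,0,0,1,0,0,0,0,0 for degrees 0…10.
Finally multiplying by (1 + q + q⁶), the product of all factors after the first has coefficients 1,2,1,0,0,1,2,1,0,0,0 for degrees 0…10.
[q¹⁰] = 1·0 + 2·0 + 1·2 = 2.

2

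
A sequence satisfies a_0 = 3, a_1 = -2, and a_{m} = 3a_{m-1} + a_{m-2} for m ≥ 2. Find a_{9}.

-14159

The ordinary generating function has denominator 1 - 3z - z^2.
Iterating the recurrence: a_0,…,a_{9} = 3, -2, -3, -11, -36, -119, -393, -1298, -4287, -14159.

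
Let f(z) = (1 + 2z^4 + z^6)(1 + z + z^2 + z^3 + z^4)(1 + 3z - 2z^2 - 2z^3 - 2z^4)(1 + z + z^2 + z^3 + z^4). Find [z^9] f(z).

(1 + 2z^4 + z^6) has coefficients 1,0,0,0,2,0,1 for degrees 0…6.
(1 + z + z^2 + z^3 + z^4) has coefficients 1,1,1,1,1,0,0,0,0,0 for degrees 0…9.
Multiplying by (1 + 3z - 2z^2 - 2z^3 - 2z^4) gives running coefficients 1,4,2,0,-2,-3,-6,-4,-2,0 for degrees 0…9.
Finally multiplying by (1 + z + z^2 + z^3 + z^4), the product of all factors after the first has coefficients 1,5,7,7,5,1,-9,-15,-17,-15 for degrees 0…9.
[z^9] = 1·(-15) + 2·1 + 1·7 = -6.

-6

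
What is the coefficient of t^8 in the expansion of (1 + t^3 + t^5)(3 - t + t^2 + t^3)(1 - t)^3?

(1 + t^3 + t^5) has coefficients 1,0,0,1,0,1 for degrees 0…5.
(3 - t + t^2 + t^3) has coefficients 3,-1,1,1,0,0,0,0,0 for degrees 0…8.
Finally multiplying by (1 - t)^3, the product of all factors after the first has coefficients 3,-10,13,-8,1,2,-1,0,0 for degrees 0…8.
[t^8] = 1·0 + 1·2 + 1·(-8) = -6.

-6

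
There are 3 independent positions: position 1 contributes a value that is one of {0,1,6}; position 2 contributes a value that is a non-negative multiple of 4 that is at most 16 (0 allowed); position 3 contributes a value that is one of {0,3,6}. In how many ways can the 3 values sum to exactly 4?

2

The generating function for the choices is (1 + z + z⁶)·(1 + z⁴ + z⁸ + z¹² + z¹⁶)·(1 + z³ + z⁶); the count is [z⁴].
(1 + z + z⁶) has coefficients 1,1,0,0,0 for degrees 0…4.
(1 + z⁴ + z⁸ + z¹² + z¹⁶) has coefficients 1,0,0,0,1 for degrees 0…4.
Finally multiplying by (1 + z³ + z⁶), the product of all factors after the first has coefficients 1,0,0,1,1 for degrees 0…4.
[z⁴] = 1·1 + 1·1 = 2.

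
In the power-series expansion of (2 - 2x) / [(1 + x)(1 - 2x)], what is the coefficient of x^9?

Partial fractions give a closed form: a_n = (4/3)·(-1)^n + (2/3)·2^n.
At n = 9: a_9 = 340.

340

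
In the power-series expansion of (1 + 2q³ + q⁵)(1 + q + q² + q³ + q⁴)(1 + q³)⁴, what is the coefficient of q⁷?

(1 + 2q³ + q⁵) has coefficients 1,0,0,2,0,1 for degrees 0…5.
(1 + q + q² + q³ + q⁴) has coefficients 1,1,1,1,1,0,0,0 for degrees 0…7.
Finally multiplying by (1 + q³)⁴, the product of all factors after the first has coefficients 1,1,1,5,5,4,10,10 for degrees 0…7.
[q⁷] = 1·10 + 2·5 + 1·1 = 21.

21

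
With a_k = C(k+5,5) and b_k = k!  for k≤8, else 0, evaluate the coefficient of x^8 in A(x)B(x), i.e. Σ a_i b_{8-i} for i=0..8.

This is [x^8] in the product of the two ordinary generating functions.
Σ = 1·40320 + 6·5040 + 21·720 + 56·120 + 126·24 + 252·6 + 462·2 + 792·1 + 1287·1 = 99939.

99939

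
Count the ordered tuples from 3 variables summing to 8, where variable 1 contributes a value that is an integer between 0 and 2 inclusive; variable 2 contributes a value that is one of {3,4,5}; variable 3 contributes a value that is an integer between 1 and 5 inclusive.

9

The generating function for the choices is (1 + x + x^2)·(x^3 + x^4 + x^5)·(x + x^2 + x^3 + x^4 + x^5); the count is [x^8].
(1 + x + x^2) has coefficients 1,1,1 for degrees 0…2.
(x^3 + x^4 + x^5) has coefficients 0,0,0,1,1,1,0,0,0 for degrees 0…8.
Finally multiplying by (x + x^2 + x^3 + x^4 + x^5), the product of all factors after the first has coefficients 0,0,0,0,1,2,3,3,3 for degrees 0…8.
[x^8] = 1·3 + 1·3 + 1·3 = 9.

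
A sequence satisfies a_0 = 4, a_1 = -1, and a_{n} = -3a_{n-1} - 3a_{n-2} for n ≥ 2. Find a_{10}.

1701

The ordinary generating function has denominator 1 + 3x + 3x^2.
Iterating the recurrence: a_0,…,a_{10} = 4, -1, -9, 30, -63, 99, -108, 27, 243, -810, 1701.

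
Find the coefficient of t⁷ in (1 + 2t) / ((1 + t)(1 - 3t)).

Partial fractions give a closed form: a_n = (-1/4)·(-1)^n + (5/4)·3^n.
At n = 7: a_7 = 2734.

2734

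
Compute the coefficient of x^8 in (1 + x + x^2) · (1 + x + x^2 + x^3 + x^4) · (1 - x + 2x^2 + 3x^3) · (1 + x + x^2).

34

(1 + x + x^2) has coefficients 1,1,1 for degrees 0…2.
(1 + x + x^2 + x^3 + x^4) has coefficients 1,1,1,1,1,0,0,0,0 for degrees 0…8.
Multiplying by (1 - x + 2x^2 + 3x^3) gives running coefficients 1,0,2,5,5,4,5,3,0 for degrees 0…8.
Finally multiplying by (1 + x + x^2), the product of all factors after the first has coefficients 1,1,3,7,12,14,14,12,8 for degrees 0…8.
[x^8] = 1·8 + 1·12 + 1·14 = 34.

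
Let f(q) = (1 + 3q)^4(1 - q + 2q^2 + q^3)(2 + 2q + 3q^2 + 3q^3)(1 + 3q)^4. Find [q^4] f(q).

12749

(1 + 3q)^4 has coefficients 1,12,54,108,81 for degrees 0…4.
(1 - q + 2q^2 + q^3) has coefficients 1,-1,2,1,0 for degrees 0…4.
Multiplying by (2 + 2q + 3q^2 + 3q^3) gives running coefficients 2,0,5,6,5 for degrees 0…4.
Finally multiplying by (1 + 3q)^4, the product of all factors after the first has coefficients 2,24,113,282,509 for degrees 0…4.
[q^4] = 1·509 + 12·282 + 54·113 + 108·24 + 81·2 = 12749.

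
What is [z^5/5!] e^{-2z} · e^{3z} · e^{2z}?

The EGF product rule gives c_5 = Σ_{k_1+k_2+k_3=5} C(5; k_1,k_2,k_3) · ∏ g_i(k_i), where e^{-2z} gives (-2)^k; e^{3z} gives (3)^k; e^{2z} gives (2)^k.
g_1(k) for k = 0…5: 1, -2, 4, -8, 16, -32.
g_2(k) for k = 0…5: 1, 3, 9, 27, 81, 243.
g_3(k) for k = 0…5: 1, 2, 4, 8, 16, 32.
First combine the last two factors: h(k) = Σ_j C(k,j)·g_2(j)·g_3(k−j) for k = 0…5: 1, 5, 25, 125, 625, 3125.
c_5 = Σ_k C(5,k)·g_1(k)·h(5−k) = 1·1·3125 + 5·(-2)·625 + 10·4·125 + 10·(-8)·25 + 5·16·5 + 1·(-32)·1 = 3125 − 6250 + 5000 − 2000 + 400 − 32 = 243.

243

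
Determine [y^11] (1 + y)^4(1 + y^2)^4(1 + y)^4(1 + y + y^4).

1408

(1 + y)^4 has coefficients 1,4,6,4,1 for degrees 0…4.
(1 + y^2)^4 has coefficients 1,0,4,0,6,0,4,0,1,0,0,0 for degrees 0…11.
Multiplying by (1 + y)^4 gives running coefficients 1,4,10,20,31,40,44,40,31,20,10,4 for degrees 0…11.
Finally multiplying by (1 + y + y^4), the product of all factors after the first has coefficients 1,5,14,30,52,75,94,104,102,91,74,54 for degrees 0…11.
[y^11] = 1·54 + 4·74 + 6·91 + 4·102 + 1·104 = 1408.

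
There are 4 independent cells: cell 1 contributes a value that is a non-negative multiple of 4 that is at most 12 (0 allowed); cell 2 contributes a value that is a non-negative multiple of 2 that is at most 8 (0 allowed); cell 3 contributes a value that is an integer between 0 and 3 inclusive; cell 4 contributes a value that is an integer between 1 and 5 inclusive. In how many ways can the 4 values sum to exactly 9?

19

The generating function for the choices is (1 + q^4 + q^8 + q^12)·(1 + q^2 + q^4 + q^6 + q^8)·(1 + q + q^2 + q^3)·(q + q^2 + q^3 + q^4 + q^5); the count is [q^9].
(1 + q^4 + q^8 + q^12) has coefficients 1,0,0,0,1,0,0,0,1,0 for degrees 0…9.
(1 + q^2 + q^4 + q^6 + q^8) has coefficients 1,0,1,0,1,0,1,0,1,0 for degrees 0…9.
Multiplying by (1 + q + q^2 + q^3) gives running coefficients 1,1,2,2,2,2,2,2,2,2 for degrees 0…9.
Finally multiplying by (q + q^2 + q^3 + q^4 + q^5), the product of all factors after the first has coefficients 0,1,2,4,6,8,9,10,10,10 for degrees 0…9.
[q^9] = 1·10 + 1·8 + 1·1 = 19.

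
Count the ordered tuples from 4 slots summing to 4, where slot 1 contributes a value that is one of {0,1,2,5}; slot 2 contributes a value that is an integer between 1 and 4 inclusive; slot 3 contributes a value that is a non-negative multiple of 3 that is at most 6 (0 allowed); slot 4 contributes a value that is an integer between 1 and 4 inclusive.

6

The generating function for the choices is (1 + z + z^2 + z^5)·(z + z^2 + z^3 + z^4)·(1 + z^3 + z^6)·(z + z^2 + z^3 + z^4); the count is [z^4].
(1 + z + z^2 + z^5) has coefficients 1,1,1,0,0 for degrees 0…4.
(z + z^2 + z^3 + z^4) has coefficients 0,1,1,1,1 for degrees 0…4.
Multiplying by (1 + z^3 + z^6) gives running coefficients 0,1,1,1,2 for degrees 0…4.
Finally multiplying by (z + z^2 + z^3 + z^4), the product of all factors after the first has coefficients 0,0,1,2,3 for degrees 0…4.
[z^4] = 1·3 + 1·2 + 1·1 = 6.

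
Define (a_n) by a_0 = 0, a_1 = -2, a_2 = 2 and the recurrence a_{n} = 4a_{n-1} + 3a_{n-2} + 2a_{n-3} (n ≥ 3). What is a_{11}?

551122

The ordinary generating function has denominator 1 - 4t - 3t^2 - 2t^3.
Iterating the recurrence: a_0,…,a_{11} = 0, -2, 2, 2, 10, 50, 234, 1106, 5226, 24690, 116650, 551122.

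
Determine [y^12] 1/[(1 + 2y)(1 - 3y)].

320503

Partial fractions give a closed form: a_n = (2/5)·(-2)^n + (3/5)·3^n.
At n = 12: a_12 = 320503.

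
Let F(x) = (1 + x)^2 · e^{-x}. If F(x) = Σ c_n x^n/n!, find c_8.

41

The EGF product rule gives c_8 = Σ_{k_1+k_2=8} C(8; k_1,k_2) · ∏ g_i(k_i), where (1+x)^2 gives the falling factorial (2)_k; e^{-x} gives (-1)^k.
g_1(k) for k = 0…8: 1, 2, 2, 0, 0, 0, 0, 0, 0.
g_2(k) for k = 0…8: 1, -1, 1, -1, 1, -1, 1, -1, 1.
c_8 = Σ_k C(8,k)·g_1(k)·g_2(8−k) = 1·1·1 + 8·2·(-1) + 28·2·1 = 1 − 16 + 56 = 41.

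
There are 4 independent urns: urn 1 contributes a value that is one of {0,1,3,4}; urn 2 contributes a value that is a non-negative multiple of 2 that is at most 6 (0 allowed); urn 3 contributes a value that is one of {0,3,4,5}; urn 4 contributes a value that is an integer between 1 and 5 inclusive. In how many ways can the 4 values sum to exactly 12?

33

The generating function for the choices is (1 + q + q³ + q⁴)·(1 + q² + q⁴ + q⁶)·(1 + q³ + q⁴ + q⁵)·(q + q² + q³ + q⁴ + q⁵); the count is [q¹²].
(1 + q + q³ + q⁴) has coefficients 1,1,0,1,1 for degrees 0…4.
(1 + q² + q⁴ + q⁶) has coefficients 1,0,1,0,1,0,1,0,0,0,0,0,0 for degrees 0…12.
Multiplying by (1 + q³ + q⁴ + q⁵) gives running coefficients 1,0,1,1,2,2,2,2,1,2,1,1,0 for degrees 0…12.
Finally multiplying by (q + q² + q³ + q⁴ + q⁵), the product of all factors after the first has coefficients 0,1,1,2,3,5,6,8,9,9,9,8,7 for degrees 0…12.
[q¹²] = 1·7 + 1·8 + 1·9 + 1·9 = 33.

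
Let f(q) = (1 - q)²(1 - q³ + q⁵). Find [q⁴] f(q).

2

(1 - q)² has coefficients 1,-2,1 for degrees 0…2.
(1 - q³ + q⁵) has coefficients 1,0,0,-1,0 for degrees 0…4.
[q⁴] = 1·0 − 2·(-1) + 1·0 = 2.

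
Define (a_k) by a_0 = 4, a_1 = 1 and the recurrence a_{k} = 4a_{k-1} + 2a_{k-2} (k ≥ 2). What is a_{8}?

The ordinary generating function has denominator 1 - 4z - 2z^2.
Iterating the recurrence: a_0,…,a_{8} = 4, 1, 12, 50, 224, 996, 4432, 19720, 87744.

87744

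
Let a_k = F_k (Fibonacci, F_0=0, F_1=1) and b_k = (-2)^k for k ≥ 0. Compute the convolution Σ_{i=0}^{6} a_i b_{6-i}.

Write out a_i and b_{6-i} for i = 0,…,6 and sum the products.
Σ = 0·64 + 1·(-32) + 1·16 + 2·(-8) + 3·4 + 5·(-2) + 8·1 = -22.

-22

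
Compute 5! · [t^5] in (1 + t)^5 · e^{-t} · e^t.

The EGF product rule gives c_5 = Σ_{k_1+k_2+k_3=5} C(5; k_1,k_2,k_3) · ∏ g_i(k_i), where (1+t)^5 gives the falling factorial (5)_k; e^{-t} gives (-1)^k; e^t gives (1)^k.
g_1(k) for k = 0…5: 1, 5, 20, 60, 120, 120.
g_2(k) for k = 0…5: 1, -1, 1, -1, 1, -1.
g_3(k) for k = 0…5: 1, 1, 1, 1, 1, 1.
First combine the last two factors: h(k) = Σ_j C(k,j)·g_2(j)·g_3(k−j) for k = 0…5: 1, 0, 0, 0, 0, 0.
c_5 = Σ_k C(5,k)·g_1(k)·h(5−k) = 1·120·1 = 120.

120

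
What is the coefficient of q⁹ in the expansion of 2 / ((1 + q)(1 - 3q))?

Partial fractions give a closed form: a_n = (1/2)·(-1)^n + (3/2)·3^n.
At n = 9: a_9 = 29524.

29524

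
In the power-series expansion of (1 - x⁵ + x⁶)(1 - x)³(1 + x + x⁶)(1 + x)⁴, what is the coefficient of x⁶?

2

(1 - x⁵ + x⁶) has coefficients 1,0,0,0,0,-1,1 for degrees 0…6.
(1 - x)³ has coefficients 1,-3,3,-1,0,0,0 for degrees 0…6.
Multiplying by (1 + x + x⁶) gives running coefficients 1,-2,0,2,-1,0,1 for degrees 0…6.
Finally multiplying by (1 + x)⁴, the product of all factors after the first has coefficients 1,2,-2,-6,0,6,3 for degrees 0…6.
[x⁶] = 1·3 − 1·2 + 1·1 = 2.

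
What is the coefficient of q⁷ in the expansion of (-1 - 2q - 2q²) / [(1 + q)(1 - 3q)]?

The denominator gives the recurrence a_n = 2a_(n−1) + 3a_(n−2) for n ≥ 3; the numerator fixes a_0 = -1, a_1 = -4, a_2 = -13.
Iterating: -1, -4, -13, -38, -115, -344, -1033, -3098, so a_7 = -3098.

-3098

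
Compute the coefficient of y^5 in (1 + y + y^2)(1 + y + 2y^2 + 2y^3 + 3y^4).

(1 + y + y^2) has coefficients 1,1,1 for degrees 0…2.
(1 + y + 2y^2 + 2y^3 + 3y^4) has coefficients 1,1,2,2,3,0 for degrees 0…5.
[y^5] = 1·0 + 1·3 + 1·2 = 5.

5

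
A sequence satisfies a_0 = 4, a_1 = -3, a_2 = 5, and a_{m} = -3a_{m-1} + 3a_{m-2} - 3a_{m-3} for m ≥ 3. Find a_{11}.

The ordinary generating function has denominator 1 + 3q - 3q^2 + 3q^3.
Iterating the recurrence: a_0,…,a_{11} = 4, -3, 5, -36, 132, -519, 2061, -8136, 32148, -127035, 501957, -1983420.

-1983420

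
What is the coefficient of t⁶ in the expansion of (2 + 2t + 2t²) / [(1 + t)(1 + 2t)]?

The denominator gives the recurrence a_n = −3a_(n−1) − 2a_(n−2) for n ≥ 3; the numerator fixes a_0 = 2, a_1 = -4, a_2 = 10.
Iterating: 2, -4, 10, -22, 46, -94, 190, so a_6 = 190.

190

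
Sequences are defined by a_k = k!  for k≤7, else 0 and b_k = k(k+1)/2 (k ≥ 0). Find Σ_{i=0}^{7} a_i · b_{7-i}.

1363

Write out a_i and b_{7-i} for i = 0,…,7 and sum the products.
Σ = 1·28 + 1·21 + 2·15 + 6·10 + 24·6 + 120·3 + 720·1 + 5040·0 = 1363.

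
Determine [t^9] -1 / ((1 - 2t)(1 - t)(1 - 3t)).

-86526

Partial fractions give a closed form: a_n = (4)·2^n + (-1/2)·1^n + (-9/2)·3^n.
At n = 9: a_9 = -86526.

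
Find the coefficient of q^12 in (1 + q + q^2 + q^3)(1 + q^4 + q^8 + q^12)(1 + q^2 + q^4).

3

(1 + q + q^2 + q^3) has coefficients 1,1,1,1 for degrees 0…3.
(1 + q^4 + q^8 + q^12) has coefficients 1,0,0,0,1,0,0,0,1,0,0,0,1 for degrees 0…12.
Finally multiplying by (1 + q^2 + q^4), the product of all factors after the first has coefficients 1,0,1,0,2,0,1,0,2,0,1,0,2 for degrees 0…12.
[q^12] = 1·2 + 1·0 + 1·1 + 1·0 = 3.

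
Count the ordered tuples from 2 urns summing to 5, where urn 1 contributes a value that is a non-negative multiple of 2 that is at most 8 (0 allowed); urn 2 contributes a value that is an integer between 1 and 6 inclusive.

The generating function for the choices is (1 + z^2 + z^4 + z^6 + z^8)·(z + z^2 + z^3 + z^4 + z^5 + z^6); the count is [z^5].
(1 + z^2 + z^4 + z^6 + z^8) has coefficients 1,0,1,0,1,0 for degrees 0…5.
(z + z^2 + z^3 + z^4 + z^5 + z^6) has coefficients 0,1,1,1,1,1 for degrees 0…5.
[z^5] = 1·1 + 1·1 + 1·1 = 3.

3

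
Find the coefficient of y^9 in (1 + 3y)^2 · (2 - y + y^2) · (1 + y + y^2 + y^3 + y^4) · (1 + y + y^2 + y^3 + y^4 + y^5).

(1 + 3y)^2 has coefficients 1,6,9 for degrees 0…2.
(2 - y + y^2) has coefficients 2,-1,1,0,0,0,0,0,0,0 for degrees 0…9.
Multiplying by (1 + y + y^2 + y^3 + y^4) gives running coefficients 2,1,2,2,2,0,1,0,0,0 for degrees 0…9.
Finally multiplying by (1 + y + y^2 + y^3 + y^4 + y^5), the product of all factors after the first has coefficients 2,3,5,7,9,9,8,7,5,3 for degrees 0…9.
[y^9] = 1·3 + 6·5 + 9·7 = 96.

96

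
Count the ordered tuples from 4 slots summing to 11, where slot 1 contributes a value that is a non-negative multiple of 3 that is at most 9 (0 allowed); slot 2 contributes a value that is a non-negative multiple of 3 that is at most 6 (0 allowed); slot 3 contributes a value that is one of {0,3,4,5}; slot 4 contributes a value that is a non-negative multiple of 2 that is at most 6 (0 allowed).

The generating function for the choices is (1 + x^3 + x^6 + x^9)·(1 + x^3 + x^6)·(1 + x^3 + x^4 + x^5)·(1 + x^2 + x^4 + x^6); the count is [x^11].
(1 + x^3 + x^6 + x^9) has coefficients 1,0,0,1,0,0,1,0,0,1 for degrees 0…9.
(1 + x^3 + x^6) has coefficients 1,0,0,1,0,0,1,0,0,0,0,0 for degrees 0…11.
Multiplying by (1 + x^3 + x^4 + x^5) gives running coefficients 1,0,0,2,1,1,2,1,1,1,1,1 for degrees 0…11.
Finally multiplying by (1 + x^2 + x^4 + x^6), the product of all factors after the first has coefficients 1,0,1,2,2,3,4,4,4,5,5,4 for degrees 0…11.
[x^11] = 1·4 + 1·4 + 1·3 + 1·1 = 12.

12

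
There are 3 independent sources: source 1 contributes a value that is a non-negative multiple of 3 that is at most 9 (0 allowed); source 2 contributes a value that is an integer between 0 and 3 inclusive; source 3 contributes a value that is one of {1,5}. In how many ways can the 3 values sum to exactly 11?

3

The generating function for the choices is (1 + q^3 + q^6 + q^9)·(1 + q + q^2 + q^3)·(q + q^5); the count is [q^11].
(1 + q^3 + q^6 + q^9) has coefficients 1,0,0,1,0,0,1,0,0,1 for degrees 0…9.
(1 + q + q^2 + q^3) has coefficients 1,1,1,1,0,0,0,0,0,0,0,0 for degrees 0…11.
Finally multiplying by (q + q^5), the product of all factors after the first has coefficients 0,1,1,1,1,1,1,1,1,0,0,0 for degrees 0…11.
[q^11] = 1·0 + 1·1 + 1·1 + 1·1 = 3.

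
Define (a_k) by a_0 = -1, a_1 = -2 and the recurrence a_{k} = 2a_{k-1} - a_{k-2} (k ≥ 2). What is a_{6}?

The ordinary generating function has denominator 1 - 2x + x^2.
Iterating the recurrence: a_0,…,a_{6} = -1, -2, -3, -4, -5, -6, -7.

-7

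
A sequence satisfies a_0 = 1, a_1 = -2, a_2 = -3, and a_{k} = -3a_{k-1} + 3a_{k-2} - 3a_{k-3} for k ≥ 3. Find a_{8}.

-999

The ordinary generating function has denominator 1 + 3z - 3z^2 + 3z^3.
Iterating the recurrence: a_0,…,a_{8} = 1, -2, -3, 0, -3, 18, -63, 252, -999.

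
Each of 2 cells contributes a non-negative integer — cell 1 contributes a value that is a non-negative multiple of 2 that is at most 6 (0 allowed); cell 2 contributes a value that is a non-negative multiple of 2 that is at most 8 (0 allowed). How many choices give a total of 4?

The generating function for the choices is (1 + x^2 + x^4 + x^6)·(1 + x^2 + x^4 + x^6 + x^8); the count is [x^4].
(1 + x^2 + x^4 + x^6) has coefficients 1,0,1,0,1 for degrees 0…4.
(1 + x^2 + x^4 + x^6 + x^8) has coefficients 1,0,1,0,1 for degrees 0…4.
[x^4] = 1·1 + 1·1 + 1·1 = 3.

3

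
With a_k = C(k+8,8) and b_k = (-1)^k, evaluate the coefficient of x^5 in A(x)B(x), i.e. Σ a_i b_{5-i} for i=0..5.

The convolution is the x^5 coefficient of A(x)B(x).
Σ = 1·(-1) + 9·1 + 45·(-1) + 165·1 + 495·(-1) + 1287·1 = 920.

920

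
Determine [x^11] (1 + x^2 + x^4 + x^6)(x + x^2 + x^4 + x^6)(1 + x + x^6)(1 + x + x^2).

11

(1 + x^2 + x^4 + x^6) has coefficients 1,0,1,0,1,0,1 for degrees 0…6.
(x + x^2 + x^4 + x^6) has coefficients 0,1,1,0,1,0,1,0,0,0,0,0 for degrees 0…11.
Multiplying by (1 + x + x^6) gives running coefficients 0,1,2,1,1,1,1,2,1,0,1,0 for degrees 0…11.
Finally multiplying by (1 + x + x^2), the product of all factors after the first has coefficients 0,1,3,4,4,3,3,4,4,3,2,1 for degrees 0…11.
[x^11] = 1·1 + 1·3 + 1·4 + 1·3 = 11.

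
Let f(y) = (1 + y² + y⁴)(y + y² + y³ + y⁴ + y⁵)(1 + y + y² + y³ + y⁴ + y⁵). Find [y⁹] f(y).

(1 + y² + y⁴) has coefficients 1,0,1,0,1 for degrees 0…4.
(y + y² + y³ + y⁴ + y⁵) has coefficients 0,1,1,1,1,1,0,0,0,0 for degrees 0…9.
Finally multiplying by (1 + y + y² + y³ + y⁴ + y⁵), the product of all factors after the first has coefficients 0,1,2,3,4,5,5,4,3,2 for degrees 0…9.
[y⁹] = 1·2 + 1·4 + 1·5 = 11.

11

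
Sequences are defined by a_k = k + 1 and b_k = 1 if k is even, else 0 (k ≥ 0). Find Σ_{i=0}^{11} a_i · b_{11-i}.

42

Write out a_i and b_{11-i} for i = 0,…,11 and sum the products.
Σ = 1·0 + 2·1 + 3·0 + 4·1 + 5·0 + 6·1 + 7·0 + 8·1 + 9·0 + 10·1 + 11·0 + 12·1 = 42.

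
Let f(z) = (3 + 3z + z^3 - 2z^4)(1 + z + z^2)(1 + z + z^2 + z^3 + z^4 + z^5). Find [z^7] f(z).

(3 + 3z + z^3 - 2z^4) has coefficients 3,3,0,1,-2 for degrees 0…4.
(1 + z + z^2) has coefficients 1,1,1,0,0,0,0,0 for degrees 0…7.
Finally multiplying by (1 + z + z^2 + z^3 + z^4 + z^5), the product of all factors after the first has coefficients 1,2,3,3,3,3,2,1 for degrees 0…7.
[z^7] = 3·1 + 3·2 + 1·3 − 2·3 = 6.

6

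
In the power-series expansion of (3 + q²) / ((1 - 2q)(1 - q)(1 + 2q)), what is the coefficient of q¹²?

17748

Partial fractions give a closed form: a_n = (13/4)·2^n + (-4/3)·1^n + (13/12)·(-2)^n.
At n = 12: a_12 = 17748.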